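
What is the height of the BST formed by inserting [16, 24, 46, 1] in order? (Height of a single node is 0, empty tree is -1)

Insertion order: [16, 24, 46, 1]
Tree (level-order array): [16, 1, 24, None, None, None, 46]
Compute height bottom-up (empty subtree = -1):
  height(1) = 1 + max(-1, -1) = 0
  height(46) = 1 + max(-1, -1) = 0
  height(24) = 1 + max(-1, 0) = 1
  height(16) = 1 + max(0, 1) = 2
Height = 2


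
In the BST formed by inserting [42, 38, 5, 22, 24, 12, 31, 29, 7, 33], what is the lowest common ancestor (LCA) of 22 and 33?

Tree insertion order: [42, 38, 5, 22, 24, 12, 31, 29, 7, 33]
Tree (level-order array): [42, 38, None, 5, None, None, 22, 12, 24, 7, None, None, 31, None, None, 29, 33]
In a BST, the LCA of p=22, q=33 is the first node v on the
root-to-leaf path with p <= v <= q (go left if both < v, right if both > v).
Walk from root:
  at 42: both 22 and 33 < 42, go left
  at 38: both 22 and 33 < 38, go left
  at 5: both 22 and 33 > 5, go right
  at 22: 22 <= 22 <= 33, this is the LCA
LCA = 22


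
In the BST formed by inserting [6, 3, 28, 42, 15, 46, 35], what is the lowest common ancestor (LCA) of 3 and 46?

Tree insertion order: [6, 3, 28, 42, 15, 46, 35]
Tree (level-order array): [6, 3, 28, None, None, 15, 42, None, None, 35, 46]
In a BST, the LCA of p=3, q=46 is the first node v on the
root-to-leaf path with p <= v <= q (go left if both < v, right if both > v).
Walk from root:
  at 6: 3 <= 6 <= 46, this is the LCA
LCA = 6


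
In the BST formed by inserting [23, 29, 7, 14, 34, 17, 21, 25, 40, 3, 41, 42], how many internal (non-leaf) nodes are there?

Tree built from: [23, 29, 7, 14, 34, 17, 21, 25, 40, 3, 41, 42]
Tree (level-order array): [23, 7, 29, 3, 14, 25, 34, None, None, None, 17, None, None, None, 40, None, 21, None, 41, None, None, None, 42]
Rule: An internal node has at least one child.
Per-node child counts:
  node 23: 2 child(ren)
  node 7: 2 child(ren)
  node 3: 0 child(ren)
  node 14: 1 child(ren)
  node 17: 1 child(ren)
  node 21: 0 child(ren)
  node 29: 2 child(ren)
  node 25: 0 child(ren)
  node 34: 1 child(ren)
  node 40: 1 child(ren)
  node 41: 1 child(ren)
  node 42: 0 child(ren)
Matching nodes: [23, 7, 14, 17, 29, 34, 40, 41]
Count of internal (non-leaf) nodes: 8


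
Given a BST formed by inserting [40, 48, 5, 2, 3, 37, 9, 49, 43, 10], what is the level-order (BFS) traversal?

Tree insertion order: [40, 48, 5, 2, 3, 37, 9, 49, 43, 10]
Tree (level-order array): [40, 5, 48, 2, 37, 43, 49, None, 3, 9, None, None, None, None, None, None, None, None, 10]
BFS from the root, enqueuing left then right child of each popped node:
  queue [40] -> pop 40, enqueue [5, 48], visited so far: [40]
  queue [5, 48] -> pop 5, enqueue [2, 37], visited so far: [40, 5]
  queue [48, 2, 37] -> pop 48, enqueue [43, 49], visited so far: [40, 5, 48]
  queue [2, 37, 43, 49] -> pop 2, enqueue [3], visited so far: [40, 5, 48, 2]
  queue [37, 43, 49, 3] -> pop 37, enqueue [9], visited so far: [40, 5, 48, 2, 37]
  queue [43, 49, 3, 9] -> pop 43, enqueue [none], visited so far: [40, 5, 48, 2, 37, 43]
  queue [49, 3, 9] -> pop 49, enqueue [none], visited so far: [40, 5, 48, 2, 37, 43, 49]
  queue [3, 9] -> pop 3, enqueue [none], visited so far: [40, 5, 48, 2, 37, 43, 49, 3]
  queue [9] -> pop 9, enqueue [10], visited so far: [40, 5, 48, 2, 37, 43, 49, 3, 9]
  queue [10] -> pop 10, enqueue [none], visited so far: [40, 5, 48, 2, 37, 43, 49, 3, 9, 10]
Result: [40, 5, 48, 2, 37, 43, 49, 3, 9, 10]


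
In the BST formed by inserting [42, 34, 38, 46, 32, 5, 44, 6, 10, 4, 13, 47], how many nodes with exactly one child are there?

Tree built from: [42, 34, 38, 46, 32, 5, 44, 6, 10, 4, 13, 47]
Tree (level-order array): [42, 34, 46, 32, 38, 44, 47, 5, None, None, None, None, None, None, None, 4, 6, None, None, None, 10, None, 13]
Rule: These are nodes with exactly 1 non-null child.
Per-node child counts:
  node 42: 2 child(ren)
  node 34: 2 child(ren)
  node 32: 1 child(ren)
  node 5: 2 child(ren)
  node 4: 0 child(ren)
  node 6: 1 child(ren)
  node 10: 1 child(ren)
  node 13: 0 child(ren)
  node 38: 0 child(ren)
  node 46: 2 child(ren)
  node 44: 0 child(ren)
  node 47: 0 child(ren)
Matching nodes: [32, 6, 10]
Count of nodes with exactly one child: 3


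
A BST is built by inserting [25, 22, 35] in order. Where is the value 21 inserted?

Starting tree (level order): [25, 22, 35]
Insertion path: 25 -> 22
Result: insert 21 as left child of 22
Final tree (level order): [25, 22, 35, 21]


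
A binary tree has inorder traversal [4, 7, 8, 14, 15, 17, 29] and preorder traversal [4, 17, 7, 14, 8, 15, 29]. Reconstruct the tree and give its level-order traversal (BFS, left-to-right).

Inorder:  [4, 7, 8, 14, 15, 17, 29]
Preorder: [4, 17, 7, 14, 8, 15, 29]
Algorithm: preorder visits root first, so consume preorder in order;
for each root, split the current inorder slice at that value into
left-subtree inorder and right-subtree inorder, then recurse.
Recursive splits:
  root=4; inorder splits into left=[], right=[7, 8, 14, 15, 17, 29]
  root=17; inorder splits into left=[7, 8, 14, 15], right=[29]
  root=7; inorder splits into left=[], right=[8, 14, 15]
  root=14; inorder splits into left=[8], right=[15]
  root=8; inorder splits into left=[], right=[]
  root=15; inorder splits into left=[], right=[]
  root=29; inorder splits into left=[], right=[]
Reconstructed level-order: [4, 17, 7, 29, 14, 8, 15]


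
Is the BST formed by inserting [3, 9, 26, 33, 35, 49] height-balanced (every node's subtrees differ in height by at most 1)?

Tree (level-order array): [3, None, 9, None, 26, None, 33, None, 35, None, 49]
Definition: a tree is height-balanced if, at every node, |h(left) - h(right)| <= 1 (empty subtree has height -1).
Bottom-up per-node check:
  node 49: h_left=-1, h_right=-1, diff=0 [OK], height=0
  node 35: h_left=-1, h_right=0, diff=1 [OK], height=1
  node 33: h_left=-1, h_right=1, diff=2 [FAIL (|-1-1|=2 > 1)], height=2
  node 26: h_left=-1, h_right=2, diff=3 [FAIL (|-1-2|=3 > 1)], height=3
  node 9: h_left=-1, h_right=3, diff=4 [FAIL (|-1-3|=4 > 1)], height=4
  node 3: h_left=-1, h_right=4, diff=5 [FAIL (|-1-4|=5 > 1)], height=5
Node 33 violates the condition: |-1 - 1| = 2 > 1.
Result: Not balanced


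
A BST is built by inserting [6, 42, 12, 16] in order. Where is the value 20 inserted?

Starting tree (level order): [6, None, 42, 12, None, None, 16]
Insertion path: 6 -> 42 -> 12 -> 16
Result: insert 20 as right child of 16
Final tree (level order): [6, None, 42, 12, None, None, 16, None, 20]


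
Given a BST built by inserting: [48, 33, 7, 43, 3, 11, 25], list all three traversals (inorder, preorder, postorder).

Tree insertion order: [48, 33, 7, 43, 3, 11, 25]
Tree (level-order array): [48, 33, None, 7, 43, 3, 11, None, None, None, None, None, 25]
Inorder (L, root, R): [3, 7, 11, 25, 33, 43, 48]
Preorder (root, L, R): [48, 33, 7, 3, 11, 25, 43]
Postorder (L, R, root): [3, 25, 11, 7, 43, 33, 48]


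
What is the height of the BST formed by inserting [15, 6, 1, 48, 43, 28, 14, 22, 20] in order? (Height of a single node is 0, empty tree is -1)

Insertion order: [15, 6, 1, 48, 43, 28, 14, 22, 20]
Tree (level-order array): [15, 6, 48, 1, 14, 43, None, None, None, None, None, 28, None, 22, None, 20]
Compute height bottom-up (empty subtree = -1):
  height(1) = 1 + max(-1, -1) = 0
  height(14) = 1 + max(-1, -1) = 0
  height(6) = 1 + max(0, 0) = 1
  height(20) = 1 + max(-1, -1) = 0
  height(22) = 1 + max(0, -1) = 1
  height(28) = 1 + max(1, -1) = 2
  height(43) = 1 + max(2, -1) = 3
  height(48) = 1 + max(3, -1) = 4
  height(15) = 1 + max(1, 4) = 5
Height = 5


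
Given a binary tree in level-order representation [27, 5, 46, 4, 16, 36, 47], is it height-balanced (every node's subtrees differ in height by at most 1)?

Tree (level-order array): [27, 5, 46, 4, 16, 36, 47]
Definition: a tree is height-balanced if, at every node, |h(left) - h(right)| <= 1 (empty subtree has height -1).
Bottom-up per-node check:
  node 4: h_left=-1, h_right=-1, diff=0 [OK], height=0
  node 16: h_left=-1, h_right=-1, diff=0 [OK], height=0
  node 5: h_left=0, h_right=0, diff=0 [OK], height=1
  node 36: h_left=-1, h_right=-1, diff=0 [OK], height=0
  node 47: h_left=-1, h_right=-1, diff=0 [OK], height=0
  node 46: h_left=0, h_right=0, diff=0 [OK], height=1
  node 27: h_left=1, h_right=1, diff=0 [OK], height=2
All nodes satisfy the balance condition.
Result: Balanced


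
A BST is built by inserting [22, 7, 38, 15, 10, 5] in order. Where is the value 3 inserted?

Starting tree (level order): [22, 7, 38, 5, 15, None, None, None, None, 10]
Insertion path: 22 -> 7 -> 5
Result: insert 3 as left child of 5
Final tree (level order): [22, 7, 38, 5, 15, None, None, 3, None, 10]


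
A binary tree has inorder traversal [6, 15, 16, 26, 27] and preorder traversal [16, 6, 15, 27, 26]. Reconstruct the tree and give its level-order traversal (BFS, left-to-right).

Inorder:  [6, 15, 16, 26, 27]
Preorder: [16, 6, 15, 27, 26]
Algorithm: preorder visits root first, so consume preorder in order;
for each root, split the current inorder slice at that value into
left-subtree inorder and right-subtree inorder, then recurse.
Recursive splits:
  root=16; inorder splits into left=[6, 15], right=[26, 27]
  root=6; inorder splits into left=[], right=[15]
  root=15; inorder splits into left=[], right=[]
  root=27; inorder splits into left=[26], right=[]
  root=26; inorder splits into left=[], right=[]
Reconstructed level-order: [16, 6, 27, 15, 26]


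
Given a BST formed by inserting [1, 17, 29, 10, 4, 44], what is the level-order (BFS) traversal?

Tree insertion order: [1, 17, 29, 10, 4, 44]
Tree (level-order array): [1, None, 17, 10, 29, 4, None, None, 44]
BFS from the root, enqueuing left then right child of each popped node:
  queue [1] -> pop 1, enqueue [17], visited so far: [1]
  queue [17] -> pop 17, enqueue [10, 29], visited so far: [1, 17]
  queue [10, 29] -> pop 10, enqueue [4], visited so far: [1, 17, 10]
  queue [29, 4] -> pop 29, enqueue [44], visited so far: [1, 17, 10, 29]
  queue [4, 44] -> pop 4, enqueue [none], visited so far: [1, 17, 10, 29, 4]
  queue [44] -> pop 44, enqueue [none], visited so far: [1, 17, 10, 29, 4, 44]
Result: [1, 17, 10, 29, 4, 44]


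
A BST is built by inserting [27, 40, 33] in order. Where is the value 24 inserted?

Starting tree (level order): [27, None, 40, 33]
Insertion path: 27
Result: insert 24 as left child of 27
Final tree (level order): [27, 24, 40, None, None, 33]


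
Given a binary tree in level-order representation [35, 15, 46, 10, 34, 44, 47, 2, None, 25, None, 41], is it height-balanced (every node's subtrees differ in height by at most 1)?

Tree (level-order array): [35, 15, 46, 10, 34, 44, 47, 2, None, 25, None, 41]
Definition: a tree is height-balanced if, at every node, |h(left) - h(right)| <= 1 (empty subtree has height -1).
Bottom-up per-node check:
  node 2: h_left=-1, h_right=-1, diff=0 [OK], height=0
  node 10: h_left=0, h_right=-1, diff=1 [OK], height=1
  node 25: h_left=-1, h_right=-1, diff=0 [OK], height=0
  node 34: h_left=0, h_right=-1, diff=1 [OK], height=1
  node 15: h_left=1, h_right=1, diff=0 [OK], height=2
  node 41: h_left=-1, h_right=-1, diff=0 [OK], height=0
  node 44: h_left=0, h_right=-1, diff=1 [OK], height=1
  node 47: h_left=-1, h_right=-1, diff=0 [OK], height=0
  node 46: h_left=1, h_right=0, diff=1 [OK], height=2
  node 35: h_left=2, h_right=2, diff=0 [OK], height=3
All nodes satisfy the balance condition.
Result: Balanced


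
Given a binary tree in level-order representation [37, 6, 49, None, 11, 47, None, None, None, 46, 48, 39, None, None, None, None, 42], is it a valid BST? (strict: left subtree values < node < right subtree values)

Level-order array: [37, 6, 49, None, 11, 47, None, None, None, 46, 48, 39, None, None, None, None, 42]
Validate using subtree bounds (lo, hi): at each node, require lo < value < hi,
then recurse left with hi=value and right with lo=value.
Preorder trace (stopping at first violation):
  at node 37 with bounds (-inf, +inf): OK
  at node 6 with bounds (-inf, 37): OK
  at node 11 with bounds (6, 37): OK
  at node 49 with bounds (37, +inf): OK
  at node 47 with bounds (37, 49): OK
  at node 46 with bounds (37, 47): OK
  at node 39 with bounds (37, 46): OK
  at node 42 with bounds (39, 46): OK
  at node 48 with bounds (47, 49): OK
No violation found at any node.
Result: Valid BST


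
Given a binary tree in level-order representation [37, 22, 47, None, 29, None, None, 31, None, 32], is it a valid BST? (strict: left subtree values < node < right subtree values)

Level-order array: [37, 22, 47, None, 29, None, None, 31, None, 32]
Validate using subtree bounds (lo, hi): at each node, require lo < value < hi,
then recurse left with hi=value and right with lo=value.
Preorder trace (stopping at first violation):
  at node 37 with bounds (-inf, +inf): OK
  at node 22 with bounds (-inf, 37): OK
  at node 29 with bounds (22, 37): OK
  at node 31 with bounds (22, 29): VIOLATION
Node 31 violates its bound: not (22 < 31 < 29).
Result: Not a valid BST


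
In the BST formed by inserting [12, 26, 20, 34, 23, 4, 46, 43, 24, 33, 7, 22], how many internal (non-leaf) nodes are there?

Tree built from: [12, 26, 20, 34, 23, 4, 46, 43, 24, 33, 7, 22]
Tree (level-order array): [12, 4, 26, None, 7, 20, 34, None, None, None, 23, 33, 46, 22, 24, None, None, 43]
Rule: An internal node has at least one child.
Per-node child counts:
  node 12: 2 child(ren)
  node 4: 1 child(ren)
  node 7: 0 child(ren)
  node 26: 2 child(ren)
  node 20: 1 child(ren)
  node 23: 2 child(ren)
  node 22: 0 child(ren)
  node 24: 0 child(ren)
  node 34: 2 child(ren)
  node 33: 0 child(ren)
  node 46: 1 child(ren)
  node 43: 0 child(ren)
Matching nodes: [12, 4, 26, 20, 23, 34, 46]
Count of internal (non-leaf) nodes: 7


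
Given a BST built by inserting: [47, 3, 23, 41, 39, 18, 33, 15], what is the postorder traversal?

Tree insertion order: [47, 3, 23, 41, 39, 18, 33, 15]
Tree (level-order array): [47, 3, None, None, 23, 18, 41, 15, None, 39, None, None, None, 33]
Postorder traversal: [15, 18, 33, 39, 41, 23, 3, 47]


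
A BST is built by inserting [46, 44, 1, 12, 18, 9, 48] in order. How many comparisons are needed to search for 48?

Search path for 48: 46 -> 48
Found: True
Comparisons: 2


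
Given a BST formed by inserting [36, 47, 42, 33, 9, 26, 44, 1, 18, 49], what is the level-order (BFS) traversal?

Tree insertion order: [36, 47, 42, 33, 9, 26, 44, 1, 18, 49]
Tree (level-order array): [36, 33, 47, 9, None, 42, 49, 1, 26, None, 44, None, None, None, None, 18]
BFS from the root, enqueuing left then right child of each popped node:
  queue [36] -> pop 36, enqueue [33, 47], visited so far: [36]
  queue [33, 47] -> pop 33, enqueue [9], visited so far: [36, 33]
  queue [47, 9] -> pop 47, enqueue [42, 49], visited so far: [36, 33, 47]
  queue [9, 42, 49] -> pop 9, enqueue [1, 26], visited so far: [36, 33, 47, 9]
  queue [42, 49, 1, 26] -> pop 42, enqueue [44], visited so far: [36, 33, 47, 9, 42]
  queue [49, 1, 26, 44] -> pop 49, enqueue [none], visited so far: [36, 33, 47, 9, 42, 49]
  queue [1, 26, 44] -> pop 1, enqueue [none], visited so far: [36, 33, 47, 9, 42, 49, 1]
  queue [26, 44] -> pop 26, enqueue [18], visited so far: [36, 33, 47, 9, 42, 49, 1, 26]
  queue [44, 18] -> pop 44, enqueue [none], visited so far: [36, 33, 47, 9, 42, 49, 1, 26, 44]
  queue [18] -> pop 18, enqueue [none], visited so far: [36, 33, 47, 9, 42, 49, 1, 26, 44, 18]
Result: [36, 33, 47, 9, 42, 49, 1, 26, 44, 18]


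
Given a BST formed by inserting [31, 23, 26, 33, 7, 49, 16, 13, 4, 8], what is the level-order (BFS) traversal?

Tree insertion order: [31, 23, 26, 33, 7, 49, 16, 13, 4, 8]
Tree (level-order array): [31, 23, 33, 7, 26, None, 49, 4, 16, None, None, None, None, None, None, 13, None, 8]
BFS from the root, enqueuing left then right child of each popped node:
  queue [31] -> pop 31, enqueue [23, 33], visited so far: [31]
  queue [23, 33] -> pop 23, enqueue [7, 26], visited so far: [31, 23]
  queue [33, 7, 26] -> pop 33, enqueue [49], visited so far: [31, 23, 33]
  queue [7, 26, 49] -> pop 7, enqueue [4, 16], visited so far: [31, 23, 33, 7]
  queue [26, 49, 4, 16] -> pop 26, enqueue [none], visited so far: [31, 23, 33, 7, 26]
  queue [49, 4, 16] -> pop 49, enqueue [none], visited so far: [31, 23, 33, 7, 26, 49]
  queue [4, 16] -> pop 4, enqueue [none], visited so far: [31, 23, 33, 7, 26, 49, 4]
  queue [16] -> pop 16, enqueue [13], visited so far: [31, 23, 33, 7, 26, 49, 4, 16]
  queue [13] -> pop 13, enqueue [8], visited so far: [31, 23, 33, 7, 26, 49, 4, 16, 13]
  queue [8] -> pop 8, enqueue [none], visited so far: [31, 23, 33, 7, 26, 49, 4, 16, 13, 8]
Result: [31, 23, 33, 7, 26, 49, 4, 16, 13, 8]


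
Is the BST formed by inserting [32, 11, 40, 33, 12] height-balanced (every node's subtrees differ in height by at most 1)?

Tree (level-order array): [32, 11, 40, None, 12, 33]
Definition: a tree is height-balanced if, at every node, |h(left) - h(right)| <= 1 (empty subtree has height -1).
Bottom-up per-node check:
  node 12: h_left=-1, h_right=-1, diff=0 [OK], height=0
  node 11: h_left=-1, h_right=0, diff=1 [OK], height=1
  node 33: h_left=-1, h_right=-1, diff=0 [OK], height=0
  node 40: h_left=0, h_right=-1, diff=1 [OK], height=1
  node 32: h_left=1, h_right=1, diff=0 [OK], height=2
All nodes satisfy the balance condition.
Result: Balanced


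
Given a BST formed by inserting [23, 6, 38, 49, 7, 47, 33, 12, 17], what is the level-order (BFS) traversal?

Tree insertion order: [23, 6, 38, 49, 7, 47, 33, 12, 17]
Tree (level-order array): [23, 6, 38, None, 7, 33, 49, None, 12, None, None, 47, None, None, 17]
BFS from the root, enqueuing left then right child of each popped node:
  queue [23] -> pop 23, enqueue [6, 38], visited so far: [23]
  queue [6, 38] -> pop 6, enqueue [7], visited so far: [23, 6]
  queue [38, 7] -> pop 38, enqueue [33, 49], visited so far: [23, 6, 38]
  queue [7, 33, 49] -> pop 7, enqueue [12], visited so far: [23, 6, 38, 7]
  queue [33, 49, 12] -> pop 33, enqueue [none], visited so far: [23, 6, 38, 7, 33]
  queue [49, 12] -> pop 49, enqueue [47], visited so far: [23, 6, 38, 7, 33, 49]
  queue [12, 47] -> pop 12, enqueue [17], visited so far: [23, 6, 38, 7, 33, 49, 12]
  queue [47, 17] -> pop 47, enqueue [none], visited so far: [23, 6, 38, 7, 33, 49, 12, 47]
  queue [17] -> pop 17, enqueue [none], visited so far: [23, 6, 38, 7, 33, 49, 12, 47, 17]
Result: [23, 6, 38, 7, 33, 49, 12, 47, 17]


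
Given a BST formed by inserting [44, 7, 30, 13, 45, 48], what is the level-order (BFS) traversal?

Tree insertion order: [44, 7, 30, 13, 45, 48]
Tree (level-order array): [44, 7, 45, None, 30, None, 48, 13]
BFS from the root, enqueuing left then right child of each popped node:
  queue [44] -> pop 44, enqueue [7, 45], visited so far: [44]
  queue [7, 45] -> pop 7, enqueue [30], visited so far: [44, 7]
  queue [45, 30] -> pop 45, enqueue [48], visited so far: [44, 7, 45]
  queue [30, 48] -> pop 30, enqueue [13], visited so far: [44, 7, 45, 30]
  queue [48, 13] -> pop 48, enqueue [none], visited so far: [44, 7, 45, 30, 48]
  queue [13] -> pop 13, enqueue [none], visited so far: [44, 7, 45, 30, 48, 13]
Result: [44, 7, 45, 30, 48, 13]


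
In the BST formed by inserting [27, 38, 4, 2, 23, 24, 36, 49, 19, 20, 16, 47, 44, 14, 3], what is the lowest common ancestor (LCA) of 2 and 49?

Tree insertion order: [27, 38, 4, 2, 23, 24, 36, 49, 19, 20, 16, 47, 44, 14, 3]
Tree (level-order array): [27, 4, 38, 2, 23, 36, 49, None, 3, 19, 24, None, None, 47, None, None, None, 16, 20, None, None, 44, None, 14]
In a BST, the LCA of p=2, q=49 is the first node v on the
root-to-leaf path with p <= v <= q (go left if both < v, right if both > v).
Walk from root:
  at 27: 2 <= 27 <= 49, this is the LCA
LCA = 27


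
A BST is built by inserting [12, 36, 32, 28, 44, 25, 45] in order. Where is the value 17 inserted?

Starting tree (level order): [12, None, 36, 32, 44, 28, None, None, 45, 25]
Insertion path: 12 -> 36 -> 32 -> 28 -> 25
Result: insert 17 as left child of 25
Final tree (level order): [12, None, 36, 32, 44, 28, None, None, 45, 25, None, None, None, 17]


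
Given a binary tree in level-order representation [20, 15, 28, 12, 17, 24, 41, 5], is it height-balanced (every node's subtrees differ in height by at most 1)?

Tree (level-order array): [20, 15, 28, 12, 17, 24, 41, 5]
Definition: a tree is height-balanced if, at every node, |h(left) - h(right)| <= 1 (empty subtree has height -1).
Bottom-up per-node check:
  node 5: h_left=-1, h_right=-1, diff=0 [OK], height=0
  node 12: h_left=0, h_right=-1, diff=1 [OK], height=1
  node 17: h_left=-1, h_right=-1, diff=0 [OK], height=0
  node 15: h_left=1, h_right=0, diff=1 [OK], height=2
  node 24: h_left=-1, h_right=-1, diff=0 [OK], height=0
  node 41: h_left=-1, h_right=-1, diff=0 [OK], height=0
  node 28: h_left=0, h_right=0, diff=0 [OK], height=1
  node 20: h_left=2, h_right=1, diff=1 [OK], height=3
All nodes satisfy the balance condition.
Result: Balanced


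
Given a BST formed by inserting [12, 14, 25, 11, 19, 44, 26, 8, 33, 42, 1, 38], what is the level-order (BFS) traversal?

Tree insertion order: [12, 14, 25, 11, 19, 44, 26, 8, 33, 42, 1, 38]
Tree (level-order array): [12, 11, 14, 8, None, None, 25, 1, None, 19, 44, None, None, None, None, 26, None, None, 33, None, 42, 38]
BFS from the root, enqueuing left then right child of each popped node:
  queue [12] -> pop 12, enqueue [11, 14], visited so far: [12]
  queue [11, 14] -> pop 11, enqueue [8], visited so far: [12, 11]
  queue [14, 8] -> pop 14, enqueue [25], visited so far: [12, 11, 14]
  queue [8, 25] -> pop 8, enqueue [1], visited so far: [12, 11, 14, 8]
  queue [25, 1] -> pop 25, enqueue [19, 44], visited so far: [12, 11, 14, 8, 25]
  queue [1, 19, 44] -> pop 1, enqueue [none], visited so far: [12, 11, 14, 8, 25, 1]
  queue [19, 44] -> pop 19, enqueue [none], visited so far: [12, 11, 14, 8, 25, 1, 19]
  queue [44] -> pop 44, enqueue [26], visited so far: [12, 11, 14, 8, 25, 1, 19, 44]
  queue [26] -> pop 26, enqueue [33], visited so far: [12, 11, 14, 8, 25, 1, 19, 44, 26]
  queue [33] -> pop 33, enqueue [42], visited so far: [12, 11, 14, 8, 25, 1, 19, 44, 26, 33]
  queue [42] -> pop 42, enqueue [38], visited so far: [12, 11, 14, 8, 25, 1, 19, 44, 26, 33, 42]
  queue [38] -> pop 38, enqueue [none], visited so far: [12, 11, 14, 8, 25, 1, 19, 44, 26, 33, 42, 38]
Result: [12, 11, 14, 8, 25, 1, 19, 44, 26, 33, 42, 38]


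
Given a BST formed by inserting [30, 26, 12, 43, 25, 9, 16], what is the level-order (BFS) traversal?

Tree insertion order: [30, 26, 12, 43, 25, 9, 16]
Tree (level-order array): [30, 26, 43, 12, None, None, None, 9, 25, None, None, 16]
BFS from the root, enqueuing left then right child of each popped node:
  queue [30] -> pop 30, enqueue [26, 43], visited so far: [30]
  queue [26, 43] -> pop 26, enqueue [12], visited so far: [30, 26]
  queue [43, 12] -> pop 43, enqueue [none], visited so far: [30, 26, 43]
  queue [12] -> pop 12, enqueue [9, 25], visited so far: [30, 26, 43, 12]
  queue [9, 25] -> pop 9, enqueue [none], visited so far: [30, 26, 43, 12, 9]
  queue [25] -> pop 25, enqueue [16], visited so far: [30, 26, 43, 12, 9, 25]
  queue [16] -> pop 16, enqueue [none], visited so far: [30, 26, 43, 12, 9, 25, 16]
Result: [30, 26, 43, 12, 9, 25, 16]


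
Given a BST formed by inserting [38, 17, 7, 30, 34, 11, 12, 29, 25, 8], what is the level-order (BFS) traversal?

Tree insertion order: [38, 17, 7, 30, 34, 11, 12, 29, 25, 8]
Tree (level-order array): [38, 17, None, 7, 30, None, 11, 29, 34, 8, 12, 25]
BFS from the root, enqueuing left then right child of each popped node:
  queue [38] -> pop 38, enqueue [17], visited so far: [38]
  queue [17] -> pop 17, enqueue [7, 30], visited so far: [38, 17]
  queue [7, 30] -> pop 7, enqueue [11], visited so far: [38, 17, 7]
  queue [30, 11] -> pop 30, enqueue [29, 34], visited so far: [38, 17, 7, 30]
  queue [11, 29, 34] -> pop 11, enqueue [8, 12], visited so far: [38, 17, 7, 30, 11]
  queue [29, 34, 8, 12] -> pop 29, enqueue [25], visited so far: [38, 17, 7, 30, 11, 29]
  queue [34, 8, 12, 25] -> pop 34, enqueue [none], visited so far: [38, 17, 7, 30, 11, 29, 34]
  queue [8, 12, 25] -> pop 8, enqueue [none], visited so far: [38, 17, 7, 30, 11, 29, 34, 8]
  queue [12, 25] -> pop 12, enqueue [none], visited so far: [38, 17, 7, 30, 11, 29, 34, 8, 12]
  queue [25] -> pop 25, enqueue [none], visited so far: [38, 17, 7, 30, 11, 29, 34, 8, 12, 25]
Result: [38, 17, 7, 30, 11, 29, 34, 8, 12, 25]


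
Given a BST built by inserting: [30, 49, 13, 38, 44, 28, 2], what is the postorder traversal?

Tree insertion order: [30, 49, 13, 38, 44, 28, 2]
Tree (level-order array): [30, 13, 49, 2, 28, 38, None, None, None, None, None, None, 44]
Postorder traversal: [2, 28, 13, 44, 38, 49, 30]


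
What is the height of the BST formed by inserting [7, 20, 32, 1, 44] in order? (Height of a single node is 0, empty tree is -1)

Insertion order: [7, 20, 32, 1, 44]
Tree (level-order array): [7, 1, 20, None, None, None, 32, None, 44]
Compute height bottom-up (empty subtree = -1):
  height(1) = 1 + max(-1, -1) = 0
  height(44) = 1 + max(-1, -1) = 0
  height(32) = 1 + max(-1, 0) = 1
  height(20) = 1 + max(-1, 1) = 2
  height(7) = 1 + max(0, 2) = 3
Height = 3


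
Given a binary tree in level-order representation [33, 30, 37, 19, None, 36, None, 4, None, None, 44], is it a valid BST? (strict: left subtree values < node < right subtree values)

Level-order array: [33, 30, 37, 19, None, 36, None, 4, None, None, 44]
Validate using subtree bounds (lo, hi): at each node, require lo < value < hi,
then recurse left with hi=value and right with lo=value.
Preorder trace (stopping at first violation):
  at node 33 with bounds (-inf, +inf): OK
  at node 30 with bounds (-inf, 33): OK
  at node 19 with bounds (-inf, 30): OK
  at node 4 with bounds (-inf, 19): OK
  at node 37 with bounds (33, +inf): OK
  at node 36 with bounds (33, 37): OK
  at node 44 with bounds (36, 37): VIOLATION
Node 44 violates its bound: not (36 < 44 < 37).
Result: Not a valid BST


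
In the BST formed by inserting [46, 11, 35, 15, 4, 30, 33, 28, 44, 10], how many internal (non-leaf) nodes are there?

Tree built from: [46, 11, 35, 15, 4, 30, 33, 28, 44, 10]
Tree (level-order array): [46, 11, None, 4, 35, None, 10, 15, 44, None, None, None, 30, None, None, 28, 33]
Rule: An internal node has at least one child.
Per-node child counts:
  node 46: 1 child(ren)
  node 11: 2 child(ren)
  node 4: 1 child(ren)
  node 10: 0 child(ren)
  node 35: 2 child(ren)
  node 15: 1 child(ren)
  node 30: 2 child(ren)
  node 28: 0 child(ren)
  node 33: 0 child(ren)
  node 44: 0 child(ren)
Matching nodes: [46, 11, 4, 35, 15, 30]
Count of internal (non-leaf) nodes: 6


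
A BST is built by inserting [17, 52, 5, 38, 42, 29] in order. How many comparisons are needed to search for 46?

Search path for 46: 17 -> 52 -> 38 -> 42
Found: False
Comparisons: 4


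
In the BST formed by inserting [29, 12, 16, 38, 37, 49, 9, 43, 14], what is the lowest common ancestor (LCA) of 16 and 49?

Tree insertion order: [29, 12, 16, 38, 37, 49, 9, 43, 14]
Tree (level-order array): [29, 12, 38, 9, 16, 37, 49, None, None, 14, None, None, None, 43]
In a BST, the LCA of p=16, q=49 is the first node v on the
root-to-leaf path with p <= v <= q (go left if both < v, right if both > v).
Walk from root:
  at 29: 16 <= 29 <= 49, this is the LCA
LCA = 29


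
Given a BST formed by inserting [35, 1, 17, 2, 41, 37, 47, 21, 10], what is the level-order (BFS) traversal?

Tree insertion order: [35, 1, 17, 2, 41, 37, 47, 21, 10]
Tree (level-order array): [35, 1, 41, None, 17, 37, 47, 2, 21, None, None, None, None, None, 10]
BFS from the root, enqueuing left then right child of each popped node:
  queue [35] -> pop 35, enqueue [1, 41], visited so far: [35]
  queue [1, 41] -> pop 1, enqueue [17], visited so far: [35, 1]
  queue [41, 17] -> pop 41, enqueue [37, 47], visited so far: [35, 1, 41]
  queue [17, 37, 47] -> pop 17, enqueue [2, 21], visited so far: [35, 1, 41, 17]
  queue [37, 47, 2, 21] -> pop 37, enqueue [none], visited so far: [35, 1, 41, 17, 37]
  queue [47, 2, 21] -> pop 47, enqueue [none], visited so far: [35, 1, 41, 17, 37, 47]
  queue [2, 21] -> pop 2, enqueue [10], visited so far: [35, 1, 41, 17, 37, 47, 2]
  queue [21, 10] -> pop 21, enqueue [none], visited so far: [35, 1, 41, 17, 37, 47, 2, 21]
  queue [10] -> pop 10, enqueue [none], visited so far: [35, 1, 41, 17, 37, 47, 2, 21, 10]
Result: [35, 1, 41, 17, 37, 47, 2, 21, 10]


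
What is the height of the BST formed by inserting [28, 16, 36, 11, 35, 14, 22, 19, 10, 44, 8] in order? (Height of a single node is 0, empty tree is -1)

Insertion order: [28, 16, 36, 11, 35, 14, 22, 19, 10, 44, 8]
Tree (level-order array): [28, 16, 36, 11, 22, 35, 44, 10, 14, 19, None, None, None, None, None, 8]
Compute height bottom-up (empty subtree = -1):
  height(8) = 1 + max(-1, -1) = 0
  height(10) = 1 + max(0, -1) = 1
  height(14) = 1 + max(-1, -1) = 0
  height(11) = 1 + max(1, 0) = 2
  height(19) = 1 + max(-1, -1) = 0
  height(22) = 1 + max(0, -1) = 1
  height(16) = 1 + max(2, 1) = 3
  height(35) = 1 + max(-1, -1) = 0
  height(44) = 1 + max(-1, -1) = 0
  height(36) = 1 + max(0, 0) = 1
  height(28) = 1 + max(3, 1) = 4
Height = 4


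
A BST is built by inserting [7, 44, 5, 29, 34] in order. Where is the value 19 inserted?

Starting tree (level order): [7, 5, 44, None, None, 29, None, None, 34]
Insertion path: 7 -> 44 -> 29
Result: insert 19 as left child of 29
Final tree (level order): [7, 5, 44, None, None, 29, None, 19, 34]


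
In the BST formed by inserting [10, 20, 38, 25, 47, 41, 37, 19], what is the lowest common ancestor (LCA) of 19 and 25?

Tree insertion order: [10, 20, 38, 25, 47, 41, 37, 19]
Tree (level-order array): [10, None, 20, 19, 38, None, None, 25, 47, None, 37, 41]
In a BST, the LCA of p=19, q=25 is the first node v on the
root-to-leaf path with p <= v <= q (go left if both < v, right if both > v).
Walk from root:
  at 10: both 19 and 25 > 10, go right
  at 20: 19 <= 20 <= 25, this is the LCA
LCA = 20


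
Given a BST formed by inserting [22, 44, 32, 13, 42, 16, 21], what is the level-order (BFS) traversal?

Tree insertion order: [22, 44, 32, 13, 42, 16, 21]
Tree (level-order array): [22, 13, 44, None, 16, 32, None, None, 21, None, 42]
BFS from the root, enqueuing left then right child of each popped node:
  queue [22] -> pop 22, enqueue [13, 44], visited so far: [22]
  queue [13, 44] -> pop 13, enqueue [16], visited so far: [22, 13]
  queue [44, 16] -> pop 44, enqueue [32], visited so far: [22, 13, 44]
  queue [16, 32] -> pop 16, enqueue [21], visited so far: [22, 13, 44, 16]
  queue [32, 21] -> pop 32, enqueue [42], visited so far: [22, 13, 44, 16, 32]
  queue [21, 42] -> pop 21, enqueue [none], visited so far: [22, 13, 44, 16, 32, 21]
  queue [42] -> pop 42, enqueue [none], visited so far: [22, 13, 44, 16, 32, 21, 42]
Result: [22, 13, 44, 16, 32, 21, 42]


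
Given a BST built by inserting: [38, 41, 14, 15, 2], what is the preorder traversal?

Tree insertion order: [38, 41, 14, 15, 2]
Tree (level-order array): [38, 14, 41, 2, 15]
Preorder traversal: [38, 14, 2, 15, 41]


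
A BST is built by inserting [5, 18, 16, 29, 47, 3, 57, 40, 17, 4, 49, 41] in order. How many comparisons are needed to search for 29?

Search path for 29: 5 -> 18 -> 29
Found: True
Comparisons: 3


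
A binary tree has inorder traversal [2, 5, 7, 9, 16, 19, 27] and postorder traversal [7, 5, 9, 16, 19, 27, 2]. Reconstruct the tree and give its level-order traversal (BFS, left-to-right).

Inorder:   [2, 5, 7, 9, 16, 19, 27]
Postorder: [7, 5, 9, 16, 19, 27, 2]
Algorithm: postorder visits root last, so walk postorder right-to-left;
each value is the root of the current inorder slice — split it at that
value, recurse on the right subtree first, then the left.
Recursive splits:
  root=2; inorder splits into left=[], right=[5, 7, 9, 16, 19, 27]
  root=27; inorder splits into left=[5, 7, 9, 16, 19], right=[]
  root=19; inorder splits into left=[5, 7, 9, 16], right=[]
  root=16; inorder splits into left=[5, 7, 9], right=[]
  root=9; inorder splits into left=[5, 7], right=[]
  root=5; inorder splits into left=[], right=[7]
  root=7; inorder splits into left=[], right=[]
Reconstructed level-order: [2, 27, 19, 16, 9, 5, 7]


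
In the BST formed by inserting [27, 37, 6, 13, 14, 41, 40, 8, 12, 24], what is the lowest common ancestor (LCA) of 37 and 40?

Tree insertion order: [27, 37, 6, 13, 14, 41, 40, 8, 12, 24]
Tree (level-order array): [27, 6, 37, None, 13, None, 41, 8, 14, 40, None, None, 12, None, 24]
In a BST, the LCA of p=37, q=40 is the first node v on the
root-to-leaf path with p <= v <= q (go left if both < v, right if both > v).
Walk from root:
  at 27: both 37 and 40 > 27, go right
  at 37: 37 <= 37 <= 40, this is the LCA
LCA = 37


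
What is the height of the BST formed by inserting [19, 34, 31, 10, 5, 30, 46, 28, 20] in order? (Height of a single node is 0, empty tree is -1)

Insertion order: [19, 34, 31, 10, 5, 30, 46, 28, 20]
Tree (level-order array): [19, 10, 34, 5, None, 31, 46, None, None, 30, None, None, None, 28, None, 20]
Compute height bottom-up (empty subtree = -1):
  height(5) = 1 + max(-1, -1) = 0
  height(10) = 1 + max(0, -1) = 1
  height(20) = 1 + max(-1, -1) = 0
  height(28) = 1 + max(0, -1) = 1
  height(30) = 1 + max(1, -1) = 2
  height(31) = 1 + max(2, -1) = 3
  height(46) = 1 + max(-1, -1) = 0
  height(34) = 1 + max(3, 0) = 4
  height(19) = 1 + max(1, 4) = 5
Height = 5


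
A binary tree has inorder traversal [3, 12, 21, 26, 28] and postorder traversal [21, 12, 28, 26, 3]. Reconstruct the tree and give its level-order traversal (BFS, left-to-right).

Inorder:   [3, 12, 21, 26, 28]
Postorder: [21, 12, 28, 26, 3]
Algorithm: postorder visits root last, so walk postorder right-to-left;
each value is the root of the current inorder slice — split it at that
value, recurse on the right subtree first, then the left.
Recursive splits:
  root=3; inorder splits into left=[], right=[12, 21, 26, 28]
  root=26; inorder splits into left=[12, 21], right=[28]
  root=28; inorder splits into left=[], right=[]
  root=12; inorder splits into left=[], right=[21]
  root=21; inorder splits into left=[], right=[]
Reconstructed level-order: [3, 26, 12, 28, 21]


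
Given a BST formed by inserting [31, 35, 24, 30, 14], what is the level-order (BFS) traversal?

Tree insertion order: [31, 35, 24, 30, 14]
Tree (level-order array): [31, 24, 35, 14, 30]
BFS from the root, enqueuing left then right child of each popped node:
  queue [31] -> pop 31, enqueue [24, 35], visited so far: [31]
  queue [24, 35] -> pop 24, enqueue [14, 30], visited so far: [31, 24]
  queue [35, 14, 30] -> pop 35, enqueue [none], visited so far: [31, 24, 35]
  queue [14, 30] -> pop 14, enqueue [none], visited so far: [31, 24, 35, 14]
  queue [30] -> pop 30, enqueue [none], visited so far: [31, 24, 35, 14, 30]
Result: [31, 24, 35, 14, 30]


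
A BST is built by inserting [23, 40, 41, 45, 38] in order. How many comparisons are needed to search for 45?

Search path for 45: 23 -> 40 -> 41 -> 45
Found: True
Comparisons: 4


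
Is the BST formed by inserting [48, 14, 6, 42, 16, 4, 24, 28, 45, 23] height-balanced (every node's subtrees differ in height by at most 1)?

Tree (level-order array): [48, 14, None, 6, 42, 4, None, 16, 45, None, None, None, 24, None, None, 23, 28]
Definition: a tree is height-balanced if, at every node, |h(left) - h(right)| <= 1 (empty subtree has height -1).
Bottom-up per-node check:
  node 4: h_left=-1, h_right=-1, diff=0 [OK], height=0
  node 6: h_left=0, h_right=-1, diff=1 [OK], height=1
  node 23: h_left=-1, h_right=-1, diff=0 [OK], height=0
  node 28: h_left=-1, h_right=-1, diff=0 [OK], height=0
  node 24: h_left=0, h_right=0, diff=0 [OK], height=1
  node 16: h_left=-1, h_right=1, diff=2 [FAIL (|-1-1|=2 > 1)], height=2
  node 45: h_left=-1, h_right=-1, diff=0 [OK], height=0
  node 42: h_left=2, h_right=0, diff=2 [FAIL (|2-0|=2 > 1)], height=3
  node 14: h_left=1, h_right=3, diff=2 [FAIL (|1-3|=2 > 1)], height=4
  node 48: h_left=4, h_right=-1, diff=5 [FAIL (|4--1|=5 > 1)], height=5
Node 16 violates the condition: |-1 - 1| = 2 > 1.
Result: Not balanced


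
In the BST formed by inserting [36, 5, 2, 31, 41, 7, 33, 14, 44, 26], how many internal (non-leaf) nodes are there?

Tree built from: [36, 5, 2, 31, 41, 7, 33, 14, 44, 26]
Tree (level-order array): [36, 5, 41, 2, 31, None, 44, None, None, 7, 33, None, None, None, 14, None, None, None, 26]
Rule: An internal node has at least one child.
Per-node child counts:
  node 36: 2 child(ren)
  node 5: 2 child(ren)
  node 2: 0 child(ren)
  node 31: 2 child(ren)
  node 7: 1 child(ren)
  node 14: 1 child(ren)
  node 26: 0 child(ren)
  node 33: 0 child(ren)
  node 41: 1 child(ren)
  node 44: 0 child(ren)
Matching nodes: [36, 5, 31, 7, 14, 41]
Count of internal (non-leaf) nodes: 6


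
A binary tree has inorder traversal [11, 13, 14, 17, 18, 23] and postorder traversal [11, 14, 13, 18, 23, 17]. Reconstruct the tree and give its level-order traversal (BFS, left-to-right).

Inorder:   [11, 13, 14, 17, 18, 23]
Postorder: [11, 14, 13, 18, 23, 17]
Algorithm: postorder visits root last, so walk postorder right-to-left;
each value is the root of the current inorder slice — split it at that
value, recurse on the right subtree first, then the left.
Recursive splits:
  root=17; inorder splits into left=[11, 13, 14], right=[18, 23]
  root=23; inorder splits into left=[18], right=[]
  root=18; inorder splits into left=[], right=[]
  root=13; inorder splits into left=[11], right=[14]
  root=14; inorder splits into left=[], right=[]
  root=11; inorder splits into left=[], right=[]
Reconstructed level-order: [17, 13, 23, 11, 14, 18]


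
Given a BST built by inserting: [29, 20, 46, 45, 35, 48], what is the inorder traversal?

Tree insertion order: [29, 20, 46, 45, 35, 48]
Tree (level-order array): [29, 20, 46, None, None, 45, 48, 35]
Inorder traversal: [20, 29, 35, 45, 46, 48]


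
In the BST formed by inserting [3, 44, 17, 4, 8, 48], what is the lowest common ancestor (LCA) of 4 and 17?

Tree insertion order: [3, 44, 17, 4, 8, 48]
Tree (level-order array): [3, None, 44, 17, 48, 4, None, None, None, None, 8]
In a BST, the LCA of p=4, q=17 is the first node v on the
root-to-leaf path with p <= v <= q (go left if both < v, right if both > v).
Walk from root:
  at 3: both 4 and 17 > 3, go right
  at 44: both 4 and 17 < 44, go left
  at 17: 4 <= 17 <= 17, this is the LCA
LCA = 17


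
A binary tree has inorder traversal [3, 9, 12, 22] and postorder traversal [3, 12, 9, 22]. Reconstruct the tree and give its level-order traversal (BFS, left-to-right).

Inorder:   [3, 9, 12, 22]
Postorder: [3, 12, 9, 22]
Algorithm: postorder visits root last, so walk postorder right-to-left;
each value is the root of the current inorder slice — split it at that
value, recurse on the right subtree first, then the left.
Recursive splits:
  root=22; inorder splits into left=[3, 9, 12], right=[]
  root=9; inorder splits into left=[3], right=[12]
  root=12; inorder splits into left=[], right=[]
  root=3; inorder splits into left=[], right=[]
Reconstructed level-order: [22, 9, 3, 12]


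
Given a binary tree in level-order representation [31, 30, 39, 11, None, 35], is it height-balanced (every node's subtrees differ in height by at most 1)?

Tree (level-order array): [31, 30, 39, 11, None, 35]
Definition: a tree is height-balanced if, at every node, |h(left) - h(right)| <= 1 (empty subtree has height -1).
Bottom-up per-node check:
  node 11: h_left=-1, h_right=-1, diff=0 [OK], height=0
  node 30: h_left=0, h_right=-1, diff=1 [OK], height=1
  node 35: h_left=-1, h_right=-1, diff=0 [OK], height=0
  node 39: h_left=0, h_right=-1, diff=1 [OK], height=1
  node 31: h_left=1, h_right=1, diff=0 [OK], height=2
All nodes satisfy the balance condition.
Result: Balanced


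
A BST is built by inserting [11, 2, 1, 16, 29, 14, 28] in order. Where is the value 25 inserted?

Starting tree (level order): [11, 2, 16, 1, None, 14, 29, None, None, None, None, 28]
Insertion path: 11 -> 16 -> 29 -> 28
Result: insert 25 as left child of 28
Final tree (level order): [11, 2, 16, 1, None, 14, 29, None, None, None, None, 28, None, 25]
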